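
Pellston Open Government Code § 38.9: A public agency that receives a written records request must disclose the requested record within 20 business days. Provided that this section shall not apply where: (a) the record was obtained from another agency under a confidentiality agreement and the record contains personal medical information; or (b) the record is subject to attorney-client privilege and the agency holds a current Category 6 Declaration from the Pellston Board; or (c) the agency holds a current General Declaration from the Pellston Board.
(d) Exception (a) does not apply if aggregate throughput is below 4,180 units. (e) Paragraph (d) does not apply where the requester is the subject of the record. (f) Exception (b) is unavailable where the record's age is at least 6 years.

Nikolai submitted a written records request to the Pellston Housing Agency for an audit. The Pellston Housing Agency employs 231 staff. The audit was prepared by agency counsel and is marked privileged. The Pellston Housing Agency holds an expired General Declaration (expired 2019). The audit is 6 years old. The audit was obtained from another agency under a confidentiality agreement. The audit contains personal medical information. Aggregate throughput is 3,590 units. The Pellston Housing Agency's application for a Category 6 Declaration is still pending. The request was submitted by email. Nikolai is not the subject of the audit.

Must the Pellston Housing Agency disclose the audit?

Yes — the Pellston Housing Agency must disclose the audit.

Exception (a): the audit was obtained under a confidentiality agreement; the audit contains personal medical information — every condition holds. But: (d) applies — aggregate throughput is 3,590 units, below the 4,180 units limit. (e), which would lift (d), does not operate here — Nikolai is not the subject of the audit. So (a) is unavailable.
Exception (b) fails — the Category 6 Declaration is not current.
Exception (c) does not apply: no current General Declaration is held.
No exception applies. The general rule governs.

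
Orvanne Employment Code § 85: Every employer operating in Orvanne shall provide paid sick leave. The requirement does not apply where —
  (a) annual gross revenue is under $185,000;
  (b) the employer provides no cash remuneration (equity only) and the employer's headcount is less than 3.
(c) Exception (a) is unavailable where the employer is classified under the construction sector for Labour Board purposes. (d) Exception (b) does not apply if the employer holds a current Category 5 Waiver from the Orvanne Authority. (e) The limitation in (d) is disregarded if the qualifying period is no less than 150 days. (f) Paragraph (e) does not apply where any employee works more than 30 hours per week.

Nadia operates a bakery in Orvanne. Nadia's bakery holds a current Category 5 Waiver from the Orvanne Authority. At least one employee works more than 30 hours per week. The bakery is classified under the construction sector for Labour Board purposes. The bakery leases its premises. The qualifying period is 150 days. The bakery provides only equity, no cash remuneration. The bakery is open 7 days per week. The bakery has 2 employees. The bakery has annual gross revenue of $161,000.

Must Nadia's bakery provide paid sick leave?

Yes — Nadia's bakery must provide paid sick leave.

All of (a)'s requirements are met (annual gross revenue is $161,000, under the $185,000 limit). But applying paragraph (c): (c) operates against (a): the bakery is classified under the construction sector. (a) is therefore removed.
Exception (b) is satisfied on its face — remuneration is equity-only; the employer's headcount is 2, less than the 3 limit. But applying paragraphs (d)–(f): (d) operates against (b): a current Category 5 Waiver is held. (e) applies (the qualifying period is 150 days, meeting the 150 days threshold), but is set aside by (f): (f) operates — at least one employee exceeds 30 hours/week. So (b) is unavailable.
No exception is made out. Nadia's bakery falls within the general rule.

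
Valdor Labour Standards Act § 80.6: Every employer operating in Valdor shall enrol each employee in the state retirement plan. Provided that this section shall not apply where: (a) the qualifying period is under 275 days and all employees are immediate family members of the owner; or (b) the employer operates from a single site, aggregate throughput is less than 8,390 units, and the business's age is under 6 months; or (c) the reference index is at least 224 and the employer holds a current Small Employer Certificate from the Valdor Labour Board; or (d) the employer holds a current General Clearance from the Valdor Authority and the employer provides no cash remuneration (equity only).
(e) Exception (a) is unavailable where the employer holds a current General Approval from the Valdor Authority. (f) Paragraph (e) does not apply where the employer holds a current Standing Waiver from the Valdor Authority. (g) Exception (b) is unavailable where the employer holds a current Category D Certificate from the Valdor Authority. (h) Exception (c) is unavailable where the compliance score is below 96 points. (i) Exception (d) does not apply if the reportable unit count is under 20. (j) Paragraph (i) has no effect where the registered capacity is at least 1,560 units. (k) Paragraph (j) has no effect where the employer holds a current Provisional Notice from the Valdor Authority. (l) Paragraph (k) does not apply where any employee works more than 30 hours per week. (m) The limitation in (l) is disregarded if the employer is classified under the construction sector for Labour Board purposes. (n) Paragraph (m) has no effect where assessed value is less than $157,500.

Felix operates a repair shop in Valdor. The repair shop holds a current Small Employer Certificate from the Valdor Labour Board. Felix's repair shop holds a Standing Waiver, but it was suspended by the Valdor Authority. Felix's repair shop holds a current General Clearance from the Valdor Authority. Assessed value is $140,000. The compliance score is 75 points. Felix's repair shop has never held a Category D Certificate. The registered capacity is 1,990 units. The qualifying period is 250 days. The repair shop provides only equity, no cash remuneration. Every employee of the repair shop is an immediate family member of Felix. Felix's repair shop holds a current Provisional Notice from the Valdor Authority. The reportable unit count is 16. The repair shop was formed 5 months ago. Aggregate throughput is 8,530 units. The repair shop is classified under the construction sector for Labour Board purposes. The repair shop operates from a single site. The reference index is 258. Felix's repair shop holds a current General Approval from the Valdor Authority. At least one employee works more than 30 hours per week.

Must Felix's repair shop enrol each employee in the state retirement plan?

No — exception (d) applies; Felix's repair shop is not required to enrol each employee in the state retirement plan.

All of (a)'s requirements are met (the qualifying period is 250 days, under the 275 days limit; every employee is an immediate family member). Turning to paragraphs (e)–(f): (e) is engaged — a current General Approval is held. (f), which would lift (e), does not operate here — no current Standing Waiver is held. (a) is therefore removed.
Exception (b) requires that aggregate throughput is less than 8,390 units; but aggregate throughput is 8,530 units, not less than 8,390 units, so (b) is unavailable.
Exception (c)'s conditions are all satisfied: the reference index is 258, meeting the 224 threshold; a current Small Employer Certificate is held. But applying paragraph (h): (h) is engaged — the compliance score is 75 points, below the 96 points limit. (c) is therefore removed.
Exception (d): a current General Clearance is held; remuneration is equity-only — every condition holds. As to paragraphs (i)–(n): (i) is engaged (the reportable unit count is 16, under the 20 limit), but yields to (j): (j) applies — the registered capacity is 1,990 units, meeting the 1,560 units threshold. (k) would limit (j) — a current Provisional Notice is held — but (l) sets (k) aside: (l) operates against (k): at least one employee exceeds 30 hours/week. (m) would limit (l) — the repair shop is classified under the construction sector — but (n) sets (m) aside: (n) operates against (m): assessed value is $140,000, less than the $157,500 limit. Exception (d) stands.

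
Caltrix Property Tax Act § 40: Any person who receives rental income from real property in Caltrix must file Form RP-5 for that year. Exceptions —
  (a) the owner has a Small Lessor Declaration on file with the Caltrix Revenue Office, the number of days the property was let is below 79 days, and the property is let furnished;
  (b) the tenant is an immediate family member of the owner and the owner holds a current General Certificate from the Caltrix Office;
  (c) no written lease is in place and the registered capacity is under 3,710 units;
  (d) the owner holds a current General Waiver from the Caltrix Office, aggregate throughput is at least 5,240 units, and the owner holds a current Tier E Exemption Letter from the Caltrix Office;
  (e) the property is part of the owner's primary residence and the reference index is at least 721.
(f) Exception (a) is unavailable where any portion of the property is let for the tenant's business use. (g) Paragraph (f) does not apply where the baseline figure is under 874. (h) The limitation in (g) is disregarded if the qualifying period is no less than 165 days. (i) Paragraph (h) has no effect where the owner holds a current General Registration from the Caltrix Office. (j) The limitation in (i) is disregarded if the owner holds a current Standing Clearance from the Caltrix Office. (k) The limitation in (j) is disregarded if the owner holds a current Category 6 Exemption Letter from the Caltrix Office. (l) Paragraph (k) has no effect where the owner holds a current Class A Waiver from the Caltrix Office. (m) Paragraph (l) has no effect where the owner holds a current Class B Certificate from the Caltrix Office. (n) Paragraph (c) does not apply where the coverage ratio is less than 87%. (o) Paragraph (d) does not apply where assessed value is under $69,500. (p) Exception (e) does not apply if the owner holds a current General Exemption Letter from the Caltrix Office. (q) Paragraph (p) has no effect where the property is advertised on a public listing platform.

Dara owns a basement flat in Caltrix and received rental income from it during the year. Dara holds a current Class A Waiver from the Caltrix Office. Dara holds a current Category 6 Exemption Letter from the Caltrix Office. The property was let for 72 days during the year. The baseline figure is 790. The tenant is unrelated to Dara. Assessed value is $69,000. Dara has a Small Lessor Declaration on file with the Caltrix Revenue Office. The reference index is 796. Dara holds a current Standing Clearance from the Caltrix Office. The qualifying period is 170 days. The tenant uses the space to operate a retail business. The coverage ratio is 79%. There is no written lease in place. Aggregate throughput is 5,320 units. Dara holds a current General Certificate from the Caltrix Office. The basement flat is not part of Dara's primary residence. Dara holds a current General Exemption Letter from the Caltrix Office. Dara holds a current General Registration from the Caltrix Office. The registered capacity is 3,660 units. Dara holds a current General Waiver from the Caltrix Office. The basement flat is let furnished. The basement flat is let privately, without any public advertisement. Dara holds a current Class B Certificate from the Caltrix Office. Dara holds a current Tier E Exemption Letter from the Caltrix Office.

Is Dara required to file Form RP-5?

No — exception (a) applies; Dara is not required to file Form RP-5.

Exception (a): a Small Lessor Declaration is on file; the number of days the property was let is 72 days, below the 79 days limit; the property is let furnished — every condition holds. Applying paragraphs (f)–(m): (f) is engaged (the space is let for business use), but is overridden by (g): (g) applies — the baseline figure is 790, under the 874 limit. (h) is engaged (the qualifying period is 170 days, meeting the 165 days threshold), but is itself disapplied by (i): (i) operates against (h): a current General Registration is held. (j) is engaged (a current Standing Clearance is held), but is displaced by (k): (k) operates against (j): a current Category 6 Exemption Letter is held. (l) would limit (k) — a current Class A Waiver is held — but (m) sets (l) aside: (m) operates against (l): a current Class B Certificate is held. Exception (a) stands.
Exception (b) fails — the tenant is unrelated to the owner.
Exception (c): there is no written lease; the registered capacity is 3,660 units, under the 3,710 units limit — every condition holds. But: (n) operates against (c): the coverage ratio is 79%, less than the 87% limit. (c) is therefore removed.
Exception (d) is satisfied on its face — a current General Waiver is held; aggregate throughput is 5,320 units, meeting the 5,240 units threshold; a current Tier E Exemption Letter is held. But: (o) operates — assessed value is $69,000, under the $69,500 limit. (d) is therefore removed.
Exception (e) does not apply: the basement flat is not part of the primary residence.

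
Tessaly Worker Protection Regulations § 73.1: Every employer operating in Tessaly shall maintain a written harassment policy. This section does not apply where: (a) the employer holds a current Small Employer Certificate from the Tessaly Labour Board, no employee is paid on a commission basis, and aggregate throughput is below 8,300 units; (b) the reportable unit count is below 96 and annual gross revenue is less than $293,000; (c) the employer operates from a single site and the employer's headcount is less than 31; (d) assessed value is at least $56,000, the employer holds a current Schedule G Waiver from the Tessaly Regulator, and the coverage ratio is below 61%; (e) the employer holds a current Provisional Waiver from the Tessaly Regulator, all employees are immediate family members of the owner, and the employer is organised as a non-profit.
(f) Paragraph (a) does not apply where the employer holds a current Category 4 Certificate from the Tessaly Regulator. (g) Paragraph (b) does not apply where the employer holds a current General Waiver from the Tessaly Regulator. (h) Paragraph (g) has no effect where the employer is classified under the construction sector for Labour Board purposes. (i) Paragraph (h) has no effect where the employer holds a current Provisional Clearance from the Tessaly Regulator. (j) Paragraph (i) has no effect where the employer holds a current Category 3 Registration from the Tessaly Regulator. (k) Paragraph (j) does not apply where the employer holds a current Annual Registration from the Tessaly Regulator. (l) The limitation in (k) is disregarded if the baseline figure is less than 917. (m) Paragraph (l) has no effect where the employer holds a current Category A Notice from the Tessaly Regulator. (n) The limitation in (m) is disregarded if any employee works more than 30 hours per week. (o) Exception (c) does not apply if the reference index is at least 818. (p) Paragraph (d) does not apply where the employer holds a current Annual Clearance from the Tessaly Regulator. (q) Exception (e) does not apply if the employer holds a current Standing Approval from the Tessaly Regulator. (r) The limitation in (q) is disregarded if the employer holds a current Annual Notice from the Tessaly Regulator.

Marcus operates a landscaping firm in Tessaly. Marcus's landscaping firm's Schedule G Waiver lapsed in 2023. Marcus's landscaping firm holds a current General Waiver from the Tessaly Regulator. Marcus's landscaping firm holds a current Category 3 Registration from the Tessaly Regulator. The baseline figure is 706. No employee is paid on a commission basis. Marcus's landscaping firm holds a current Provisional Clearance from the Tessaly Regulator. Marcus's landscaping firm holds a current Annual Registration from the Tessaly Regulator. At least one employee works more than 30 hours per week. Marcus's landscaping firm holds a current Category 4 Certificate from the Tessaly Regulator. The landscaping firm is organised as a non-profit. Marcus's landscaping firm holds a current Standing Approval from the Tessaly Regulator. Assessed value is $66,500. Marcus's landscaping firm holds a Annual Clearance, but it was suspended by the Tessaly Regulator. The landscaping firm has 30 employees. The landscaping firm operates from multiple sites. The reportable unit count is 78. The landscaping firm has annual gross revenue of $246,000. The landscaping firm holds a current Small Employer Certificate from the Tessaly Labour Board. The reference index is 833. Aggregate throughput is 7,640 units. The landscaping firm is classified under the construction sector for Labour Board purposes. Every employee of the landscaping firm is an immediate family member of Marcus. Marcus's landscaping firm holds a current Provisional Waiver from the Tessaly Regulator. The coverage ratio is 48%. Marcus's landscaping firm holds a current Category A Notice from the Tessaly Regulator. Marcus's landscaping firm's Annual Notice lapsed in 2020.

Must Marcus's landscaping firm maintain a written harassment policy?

No — exception (b) applies; Marcus's landscaping firm is not required to maintain a written harassment policy.

Exception (a): a current Small Employer Certificate is held; no employee is paid on commission; aggregate throughput is 7,640 units, below the 8,300 units limit — every condition holds. However, paragraph (f) must be considered: (f) is engaged — a current Category 4 Certificate is held. So (a) is unavailable.
Exception (b): the reportable unit count is 78, below the 96 limit; annual gross revenue is $246,000, less than the $293,000 limit — every condition holds. Under paragraphs (g)–(n): (g) would limit (b) — a current General Waiver is held — but (h) sets (g) aside: (h) operates against (g): the landscaping firm is classified under the construction sector. (i) is triggered (a current Provisional Clearance is held), but is itself disapplied by (j): (j) operates against (i): a current Category 3 Registration is held. (k) would limit (j) — a current Annual Registration is held — but (l) sets (k) aside: (l) is triggered — the baseline figure is 706, less than the 917 limit. (m) would limit (l) — a current Category A Notice is held — but (n) sets (m) aside: (n) applies — at least one employee exceeds 30 hours/week. (b) remains available.
Exception (c) fails — the employer operates from multiple sites.
Exception (d) does not apply: the Schedule G Waiver is not current.
Exception (e) is satisfied on its face — a current Provisional Waiver is held; every employee is an immediate family member; the employer is a non-profit. However, paragraphs (q)–(r) must be considered: (q) operates against (e): a current Standing Approval is held. (r), which would lift (q), does not operate here — the Annual Notice is not current. (e) is therefore removed.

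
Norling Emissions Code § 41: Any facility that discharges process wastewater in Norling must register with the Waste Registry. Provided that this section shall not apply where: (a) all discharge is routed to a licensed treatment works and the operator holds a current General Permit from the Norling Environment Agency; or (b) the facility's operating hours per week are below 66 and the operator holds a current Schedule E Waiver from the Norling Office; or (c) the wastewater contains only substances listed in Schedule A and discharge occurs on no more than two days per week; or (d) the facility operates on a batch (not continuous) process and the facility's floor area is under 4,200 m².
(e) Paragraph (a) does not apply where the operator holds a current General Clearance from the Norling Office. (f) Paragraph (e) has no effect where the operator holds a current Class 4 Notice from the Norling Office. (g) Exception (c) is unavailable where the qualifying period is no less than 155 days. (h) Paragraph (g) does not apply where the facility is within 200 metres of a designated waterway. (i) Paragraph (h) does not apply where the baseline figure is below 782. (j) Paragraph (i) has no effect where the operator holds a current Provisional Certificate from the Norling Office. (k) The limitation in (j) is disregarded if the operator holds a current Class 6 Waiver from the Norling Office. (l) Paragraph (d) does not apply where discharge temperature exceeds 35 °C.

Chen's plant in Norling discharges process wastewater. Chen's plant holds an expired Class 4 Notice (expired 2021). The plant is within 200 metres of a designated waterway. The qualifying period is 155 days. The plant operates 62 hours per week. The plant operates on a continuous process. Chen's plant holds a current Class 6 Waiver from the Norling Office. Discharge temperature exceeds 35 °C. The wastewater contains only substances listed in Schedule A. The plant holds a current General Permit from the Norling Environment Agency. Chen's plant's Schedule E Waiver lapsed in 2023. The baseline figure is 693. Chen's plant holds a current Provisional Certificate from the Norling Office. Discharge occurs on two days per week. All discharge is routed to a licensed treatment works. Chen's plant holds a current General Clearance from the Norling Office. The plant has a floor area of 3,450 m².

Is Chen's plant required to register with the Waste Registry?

Yes — Chen's plant must register with the Waste Registry.

Exception (a)'s conditions are all satisfied: discharge is routed to a licensed treatment works; a current General Permit is held. But: (e) applies — a current General Clearance is held. (f) is not triggered (no current Class 4 Notice is held), so (e) stands. (a) is therefore removed.
Exception (b) does not apply: no current Schedule E Waiver is held.
All of (c)'s requirements are met (the wastewater is Schedule-A-only; discharge occurs on no more than two days per week). However, paragraphs (g)–(k) must be considered: (g) operates against (c): the qualifying period is 155 days, meeting the 155 days threshold. (h) operates (the plant is within 200 m of a designated waterway), but is itself disapplied by (i): (i) operates — the baseline figure is 693, below the 782 limit. (j) would limit (i) — a current Provisional Certificate is held — but (k) sets (j) aside: (k) applies — a current Class 6 Waiver is held. So (c) is unavailable.
Exception (d) requires that the facility operates on a batch (not continuous) process; but the facility operates on a continuous process, so (d) is unavailable.
No exception applies. The general rule governs.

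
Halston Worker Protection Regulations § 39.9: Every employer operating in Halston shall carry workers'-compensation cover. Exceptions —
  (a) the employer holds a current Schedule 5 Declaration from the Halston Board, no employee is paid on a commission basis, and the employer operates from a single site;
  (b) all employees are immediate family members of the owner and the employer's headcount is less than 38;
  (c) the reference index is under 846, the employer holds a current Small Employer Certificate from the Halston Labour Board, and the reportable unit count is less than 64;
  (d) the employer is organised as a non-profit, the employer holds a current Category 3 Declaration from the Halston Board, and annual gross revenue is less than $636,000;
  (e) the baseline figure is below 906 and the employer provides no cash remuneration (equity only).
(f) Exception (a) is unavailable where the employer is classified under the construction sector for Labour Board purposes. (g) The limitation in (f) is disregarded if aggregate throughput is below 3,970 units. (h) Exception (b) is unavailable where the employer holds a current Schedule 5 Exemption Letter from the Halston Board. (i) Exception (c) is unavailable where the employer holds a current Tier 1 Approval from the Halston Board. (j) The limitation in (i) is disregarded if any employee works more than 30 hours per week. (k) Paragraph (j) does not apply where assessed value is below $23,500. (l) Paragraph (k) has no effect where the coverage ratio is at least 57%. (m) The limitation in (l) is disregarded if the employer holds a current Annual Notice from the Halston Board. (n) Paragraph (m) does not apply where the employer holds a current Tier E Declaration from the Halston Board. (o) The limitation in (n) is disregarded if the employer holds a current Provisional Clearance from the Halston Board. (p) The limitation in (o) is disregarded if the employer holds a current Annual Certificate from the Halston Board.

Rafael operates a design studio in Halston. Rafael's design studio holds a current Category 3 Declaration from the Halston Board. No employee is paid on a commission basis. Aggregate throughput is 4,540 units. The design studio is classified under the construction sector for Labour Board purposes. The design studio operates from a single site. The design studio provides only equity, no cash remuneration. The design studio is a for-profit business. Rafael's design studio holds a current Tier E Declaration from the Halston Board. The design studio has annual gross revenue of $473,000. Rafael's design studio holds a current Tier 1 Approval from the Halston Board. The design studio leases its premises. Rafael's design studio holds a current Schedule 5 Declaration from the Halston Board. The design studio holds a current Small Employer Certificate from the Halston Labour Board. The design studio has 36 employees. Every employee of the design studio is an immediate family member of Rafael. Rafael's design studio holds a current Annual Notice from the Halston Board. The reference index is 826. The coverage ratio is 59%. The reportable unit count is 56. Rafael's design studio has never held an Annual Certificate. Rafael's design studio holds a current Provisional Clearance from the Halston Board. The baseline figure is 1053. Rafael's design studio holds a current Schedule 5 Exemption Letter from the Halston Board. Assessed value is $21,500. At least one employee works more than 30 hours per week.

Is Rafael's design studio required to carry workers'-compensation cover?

Yes — Rafael's design studio must carry workers'-compensation cover.

Exception (a)'s conditions are all satisfied: a current Schedule 5 Declaration is held; no employee is paid on commission; the employer operates from a single site. But: (f) operates — the design studio is classified under the construction sector. (g), which would lift (f), does not operate here — aggregate throughput is 4,540 units, not below 3,970 units. Exception (a) does not apply.
Exception (b) is satisfied on its face — every employee is an immediate family member; the employer's headcount is 36, less than the 38 limit. But applying paragraph (h): (h) operates — a current Schedule 5 Exemption Letter is held. Exception (b) does not apply.
Exception (c) is satisfied on its face — the reference index is 826, under the 846 limit; a current Small Employer Certificate is held; the reportable unit count is 56, less than the 64 limit. However, paragraphs (i)–(p) must be considered: (i) operates against (c): a current Tier 1 Approval is held. (j) is engaged (at least one employee exceeds 30 hours/week), but is displaced by (k): (k) operates against (j): assessed value is $21,500, below the $23,500 limit. (l) would limit (k) — the coverage ratio is 59%, meeting the 57% threshold — but (m) sets (l) aside: (m) operates against (l): a current Annual Notice is held. (n) applies (a current Tier E Declaration is held), but is displaced by (o): (o) operates against (n): a current Provisional Clearance is held. (p), which would lift (o), is not engaged — there is no Annual Certificate in force. Exception (c) does not apply.
Exception (d) does not apply: the employer is for-profit.
Exception (e) fails — the baseline figure is 1,053, not below 906.
No exception applies. The general rule governs.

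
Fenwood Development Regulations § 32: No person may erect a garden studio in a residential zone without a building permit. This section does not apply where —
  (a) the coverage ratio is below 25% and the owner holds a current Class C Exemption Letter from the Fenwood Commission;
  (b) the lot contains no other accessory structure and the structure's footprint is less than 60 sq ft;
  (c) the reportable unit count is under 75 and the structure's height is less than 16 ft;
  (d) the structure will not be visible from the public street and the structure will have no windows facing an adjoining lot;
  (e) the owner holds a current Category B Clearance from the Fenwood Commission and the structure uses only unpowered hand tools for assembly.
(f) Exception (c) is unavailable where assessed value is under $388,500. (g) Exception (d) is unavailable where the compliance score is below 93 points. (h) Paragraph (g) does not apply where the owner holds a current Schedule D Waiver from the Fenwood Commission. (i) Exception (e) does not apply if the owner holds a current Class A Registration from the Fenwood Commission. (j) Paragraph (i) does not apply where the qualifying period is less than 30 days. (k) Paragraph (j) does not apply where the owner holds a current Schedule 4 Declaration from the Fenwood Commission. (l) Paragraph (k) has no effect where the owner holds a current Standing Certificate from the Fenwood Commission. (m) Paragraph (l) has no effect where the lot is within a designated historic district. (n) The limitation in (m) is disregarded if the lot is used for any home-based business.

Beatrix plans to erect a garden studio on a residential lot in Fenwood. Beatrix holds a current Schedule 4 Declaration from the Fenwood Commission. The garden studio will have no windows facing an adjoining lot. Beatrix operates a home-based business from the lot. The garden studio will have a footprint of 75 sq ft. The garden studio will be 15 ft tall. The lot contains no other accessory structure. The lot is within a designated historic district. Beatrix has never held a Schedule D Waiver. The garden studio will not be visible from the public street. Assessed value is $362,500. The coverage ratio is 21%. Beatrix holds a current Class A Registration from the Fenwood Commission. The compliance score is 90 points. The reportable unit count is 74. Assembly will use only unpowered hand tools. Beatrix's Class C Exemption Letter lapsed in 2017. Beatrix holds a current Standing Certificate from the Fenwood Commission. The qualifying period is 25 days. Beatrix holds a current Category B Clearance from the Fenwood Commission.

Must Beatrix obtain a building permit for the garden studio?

Exception (a) requires that the owner holds a current Class C Exemption Letter from the Fenwood Commission; but the Class C Exemption Letter is not current, so (a) is unavailable.
Exception (b) fails — the structure's footprint is 75 sq ft, not less than 60 sq ft.
Exception (c) is satisfied on its face — the reportable unit count is 74, under the 75 limit; the structure's height is 15 ft, less than the 16 ft limit. But: (f) is engaged — assessed value is $362,500, under the $388,500 limit. (c) is therefore removed.
Exception (d): the structure will not be visible from the street; no windows face an adjoining lot — every condition holds. Turning to paragraphs (g)–(h): (g) operates against (d): the compliance score is 90 points, below the 93 points limit. (h), which would lift (g), does not operate here — no current Schedule D Waiver is held. So (d) is unavailable.
Exception (e)'s conditions are all satisfied: a current Category B Clearance is held; assembly uses only hand tools. Applying paragraphs (i)–(n): (i) operates (a current Class A Registration is held), but yields to (j): (j) is triggered — the qualifying period is 25 days, less than the 30 days limit. (k) would limit (j) — a current Schedule 4 Declaration is held — but (l) sets (k) aside: (l) applies — a current Standing Certificate is held. (m) would limit (l) — the lot is in a historic district — but (n) sets (m) aside: (n) operates against (m): a home-based business operates on the lot. (e) remains available.

No — exception (e) applies; Beatrix does not need a building permit.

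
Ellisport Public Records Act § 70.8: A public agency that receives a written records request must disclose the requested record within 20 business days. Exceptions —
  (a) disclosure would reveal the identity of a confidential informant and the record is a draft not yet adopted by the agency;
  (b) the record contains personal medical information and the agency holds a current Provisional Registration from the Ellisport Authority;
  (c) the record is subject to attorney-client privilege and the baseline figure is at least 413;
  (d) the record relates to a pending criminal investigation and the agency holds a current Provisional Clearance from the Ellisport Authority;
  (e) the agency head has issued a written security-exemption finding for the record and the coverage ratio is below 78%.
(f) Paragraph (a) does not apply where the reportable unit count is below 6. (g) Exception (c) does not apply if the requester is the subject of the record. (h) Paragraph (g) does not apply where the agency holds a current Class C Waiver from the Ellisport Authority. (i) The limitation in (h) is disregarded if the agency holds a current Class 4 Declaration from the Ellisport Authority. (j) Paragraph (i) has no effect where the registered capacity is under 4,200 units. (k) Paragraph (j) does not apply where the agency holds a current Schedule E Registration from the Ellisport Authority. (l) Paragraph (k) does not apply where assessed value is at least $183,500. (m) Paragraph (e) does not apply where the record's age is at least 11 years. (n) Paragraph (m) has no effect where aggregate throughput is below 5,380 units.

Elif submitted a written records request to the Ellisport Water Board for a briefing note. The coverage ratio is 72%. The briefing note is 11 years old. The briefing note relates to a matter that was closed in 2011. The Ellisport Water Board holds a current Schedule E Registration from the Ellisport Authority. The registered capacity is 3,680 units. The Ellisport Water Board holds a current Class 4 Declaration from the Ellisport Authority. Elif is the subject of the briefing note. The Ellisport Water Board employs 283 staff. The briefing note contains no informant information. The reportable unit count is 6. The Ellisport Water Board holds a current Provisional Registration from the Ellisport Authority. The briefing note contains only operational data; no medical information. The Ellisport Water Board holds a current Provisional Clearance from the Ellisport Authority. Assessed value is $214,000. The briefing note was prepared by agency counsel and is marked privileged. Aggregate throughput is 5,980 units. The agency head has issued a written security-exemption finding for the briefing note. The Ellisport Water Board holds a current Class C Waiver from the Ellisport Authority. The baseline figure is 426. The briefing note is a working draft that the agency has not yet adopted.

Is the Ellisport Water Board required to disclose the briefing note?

Exception (a) does not apply: the briefing note contains no informant information.
Exception (b) does not apply: the briefing note contains only operational data.
Exception (c): the briefing note is privileged; the baseline figure is 426, meeting the 413 threshold — every condition holds. Applying paragraphs (g)–(l): (g) operates (Elif is the subject of the briefing note), but is overridden by (h): (h) is triggered — a current Class C Waiver is held. (i) would limit (h) — a current Class 4 Declaration is held — but (j) sets (i) aside: (j) operates against (i): the registered capacity is 3,680 units, under the 4,200 units limit. (k) operates (a current Schedule E Registration is held), but is overridden by (l): (l) operates against (k): assessed value is $214,000, meeting the $183,500 threshold. So (c) applies.
Exception (d) fails — the briefing note relates to a closed matter.
Exception (e)'s conditions are all satisfied: a written security-exemption finding has been issued; the coverage ratio is 72%, below the 78% limit. Turning to paragraphs (m)–(n): (m) operates against (e): the record's age is 11 years, meeting the 11 years threshold. (n), which would lift (m), is not triggered — aggregate throughput is 5,980 units, not below 5,380 units. (e) is therefore removed.

No — exception (c) applies; the Ellisport Water Board is not required to disclose the briefing note.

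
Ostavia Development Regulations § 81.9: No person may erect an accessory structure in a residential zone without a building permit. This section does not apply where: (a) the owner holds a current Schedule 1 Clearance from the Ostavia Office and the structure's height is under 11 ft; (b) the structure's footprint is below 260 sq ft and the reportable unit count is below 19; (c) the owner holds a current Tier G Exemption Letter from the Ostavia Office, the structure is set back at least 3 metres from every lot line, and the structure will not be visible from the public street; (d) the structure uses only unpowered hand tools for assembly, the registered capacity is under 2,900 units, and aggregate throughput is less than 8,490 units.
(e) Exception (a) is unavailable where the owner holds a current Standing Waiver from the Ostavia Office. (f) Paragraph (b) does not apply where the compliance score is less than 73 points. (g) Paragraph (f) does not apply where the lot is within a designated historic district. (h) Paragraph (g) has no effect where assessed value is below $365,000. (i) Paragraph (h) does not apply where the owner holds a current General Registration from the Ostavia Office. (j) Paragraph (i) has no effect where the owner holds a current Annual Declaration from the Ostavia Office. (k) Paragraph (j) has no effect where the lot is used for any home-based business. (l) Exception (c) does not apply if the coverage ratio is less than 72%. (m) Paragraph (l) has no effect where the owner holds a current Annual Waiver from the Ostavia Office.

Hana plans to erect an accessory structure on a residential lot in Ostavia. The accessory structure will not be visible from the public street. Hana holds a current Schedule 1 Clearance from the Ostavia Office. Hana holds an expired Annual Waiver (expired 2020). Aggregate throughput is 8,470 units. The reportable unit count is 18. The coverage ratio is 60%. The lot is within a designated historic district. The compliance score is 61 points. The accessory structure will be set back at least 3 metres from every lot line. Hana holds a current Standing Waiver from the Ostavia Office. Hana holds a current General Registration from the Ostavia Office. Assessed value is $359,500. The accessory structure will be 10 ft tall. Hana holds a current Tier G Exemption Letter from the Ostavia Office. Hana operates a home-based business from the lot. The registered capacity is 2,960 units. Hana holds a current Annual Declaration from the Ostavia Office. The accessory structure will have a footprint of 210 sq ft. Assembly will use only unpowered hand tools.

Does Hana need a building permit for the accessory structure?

No — exception (b) applies; Hana does not need a building permit.

Exception (a) is satisfied on its face — a current Schedule 1 Clearance is held; the structure's height is 10 ft, under the 11 ft limit. But applying paragraph (e): (e) is triggered — a current Standing Waiver is held. So (a) is unavailable.
Exception (b) is satisfied on its face — the structure's footprint is 210 sq ft, below the 260 sq ft limit; the reportable unit count is 18, below the 19 limit. Considering the limiting provisions: (f) is engaged (the compliance score is 61 points, less than the 73 points limit), but is displaced by (g): (g) is engaged — the lot is in a historic district. (h) would limit (g) — assessed value is $359,500, below the $365,000 limit — but (i) sets (h) aside: (i) operates — a current General Registration is held. (j) applies (a current Annual Declaration is held), but is itself disapplied by (k): (k) operates against (j): a home-based business operates on the lot. (b) remains available.
Exception (c)'s conditions are all satisfied: a current Tier G Exemption Letter is held; the setback is at least 3 m on every side; the structure will not be visible from the street. Turning to paragraphs (l)–(m): (l) applies — the coverage ratio is 60%, less than the 72% limit. (m), which would lift (l), is inapplicable — there is no Annual Waiver in force. Exception (c) does not apply.
Exception (d) fails — the registered capacity is 2,960 units, not under 2,900 units.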